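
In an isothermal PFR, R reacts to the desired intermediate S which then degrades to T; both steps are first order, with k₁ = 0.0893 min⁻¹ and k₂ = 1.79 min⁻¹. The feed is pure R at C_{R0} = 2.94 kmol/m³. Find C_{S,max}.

0.125 kmol/m³

At the optimum, C_{S,max}/C_{R0} = (k₁/k₂)^[k₂/(k₂−k₁)].
= (0.0893/1.79)^(1.79/(1.79−0.0893)) = (0.04989)^(1.053) = 0.04262.
C_{S,max} = 0.04262×2.94 = 0.125 kmol/m³.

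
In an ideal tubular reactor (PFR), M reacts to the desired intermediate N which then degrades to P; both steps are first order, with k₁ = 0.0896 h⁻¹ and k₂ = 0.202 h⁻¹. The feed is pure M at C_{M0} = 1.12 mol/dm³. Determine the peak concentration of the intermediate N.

For a first-order series the maximum intermediate yield is C_{N,max}/C_{M0} = (k₁/k₂)^[k₂/(k₂−k₁)].
= (0.0896/0.202)^(0.202/(0.202−0.0896)) = (0.4436)^(1.797) = 0.2320.
C_{N,max} = 0.2320×1.12 = 0.260 mol/dm³.

0.260 mol/dm³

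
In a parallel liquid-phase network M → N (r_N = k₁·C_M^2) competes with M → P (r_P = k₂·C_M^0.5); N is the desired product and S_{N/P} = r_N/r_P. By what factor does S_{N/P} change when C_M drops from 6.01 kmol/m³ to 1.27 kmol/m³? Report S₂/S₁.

0.0971

S_{N/P} = (k₁/k₂)·C_M^1.5, so S₂/S₁ = (C_{M,2}/C_{M,1})^1.5.
= (1.27/6.01)^1.5 = (0.2113)^1.5 = 0.0971.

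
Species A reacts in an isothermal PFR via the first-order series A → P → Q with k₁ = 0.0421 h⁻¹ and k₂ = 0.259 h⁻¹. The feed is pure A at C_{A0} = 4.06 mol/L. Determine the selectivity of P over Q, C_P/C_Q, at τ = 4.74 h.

For first-order series with pure A initially, C_P(τ) = k₁C_{A0}/(k₂−k₁)·(e^(−k₁τ) − e^(−k₂τ)).
e^(−k₁τ) = e^(−0.0421×4.74) = e^(−0.1996) = 0.8191; e^(−k₂τ) = e^(−1.228) = 0.2930.
C_P = 0.0421×4.06/(0.259−0.0421) × (0.8191−0.2930) = 0.7880×0.5261 = 0.4146 mol/L.
C_A = C_{A0}e^(−k₁τ) = 3.326 mol/L, so C_Q = C_{A0}−C_A−C_P = 0.3199 mol/L; C_P/C_Q = 1.30.

1.30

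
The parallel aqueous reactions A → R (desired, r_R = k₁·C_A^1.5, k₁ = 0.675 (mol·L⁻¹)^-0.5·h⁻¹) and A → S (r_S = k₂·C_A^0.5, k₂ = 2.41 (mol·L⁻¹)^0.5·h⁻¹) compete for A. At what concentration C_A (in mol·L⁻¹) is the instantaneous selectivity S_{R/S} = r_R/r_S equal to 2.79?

9.96 mol·L⁻¹

S_{R/S} = (k₁/k₂)·C_A ⇒ C_A = S·k₂/k₁.
= 2.79×2.41/0.675 = 9.96 mol·L⁻¹.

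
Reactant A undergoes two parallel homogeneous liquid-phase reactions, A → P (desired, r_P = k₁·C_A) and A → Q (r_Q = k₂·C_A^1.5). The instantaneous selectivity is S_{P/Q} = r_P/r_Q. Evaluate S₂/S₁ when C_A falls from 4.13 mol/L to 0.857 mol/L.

2.20

S_{P/Q} = (k₁/k₂)·C_A^-0.5, so S₂/S₁ = (C_{A,2}/C_{A,1})^-0.5.
= (0.857/4.13)^(-0.5) = (0.2075)^(-0.5) = 2.20.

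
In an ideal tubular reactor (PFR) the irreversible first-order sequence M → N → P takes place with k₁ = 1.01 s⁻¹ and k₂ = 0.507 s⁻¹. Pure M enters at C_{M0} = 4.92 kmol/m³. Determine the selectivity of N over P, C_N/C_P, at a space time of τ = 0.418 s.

Solving the coupled first-order balances gives C_N(τ) = [k₁/(k₂−k₁)]·C_{M0}·(e^(−k₁τ) − e^(−k₂τ)).
e^(−k₁τ) = e^(−1.01×0.418) = e^(−0.4222) = 0.6556; e^(−k₂τ) = e^(−0.2119) = 0.8090.
C_N = 1.01×4.92/(0.507−1.01) × (0.6556−0.8090) = (-9.879)×(-0.1534) = 1.516 kmol/m³.
C_M = C_{M0}e^(−k₁τ) = 3.226 kmol/m³, so C_P = C_{M0}−C_M−C_N = 0.1788 kmol/m³; C_N/C_P = 8.47.

8.47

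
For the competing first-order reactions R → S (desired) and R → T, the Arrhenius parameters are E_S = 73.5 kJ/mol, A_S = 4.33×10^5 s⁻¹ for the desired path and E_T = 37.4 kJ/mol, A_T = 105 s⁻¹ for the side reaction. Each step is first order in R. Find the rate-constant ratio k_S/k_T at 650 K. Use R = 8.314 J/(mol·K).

5.18

k_S/k_T = (A_S/A_T)·exp[−(E_S−E_T)/(RT)] = (A_S/A_T)·exp[(E_T−E_S)/(RT)].
(E_T−E_S)/(RT) = (37.4−73.5)×10³/(8.314×650) = -36100/5404 = -6.680.
k_S/k_T = (4.33×10^5/105)·exp(-6.680) = 4124 × 0.001256 = 5.18.
Since E_S > E_T, raising the temperature improves selectivity toward S.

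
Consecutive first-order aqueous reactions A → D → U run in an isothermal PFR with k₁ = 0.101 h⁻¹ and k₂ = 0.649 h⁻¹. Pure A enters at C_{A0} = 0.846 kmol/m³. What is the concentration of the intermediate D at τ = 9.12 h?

0.0616 kmol/m³

Solving the coupled first-order balances gives C_D(τ) = [k₁/(k₂−k₁)]·C_{A0}·(e^(−k₁τ) − e^(−k₂τ)).
e^(−k₁τ) = e^(−0.101×9.12) = e^(−0.9211) = 0.3981; e^(−k₂τ) = e^(−5.919) = 0.002688.
C_D = 0.101×0.846/(0.649−0.101) × (0.3981−0.002688) = 0.1559×0.3954 = 0.06165 kmol/m³.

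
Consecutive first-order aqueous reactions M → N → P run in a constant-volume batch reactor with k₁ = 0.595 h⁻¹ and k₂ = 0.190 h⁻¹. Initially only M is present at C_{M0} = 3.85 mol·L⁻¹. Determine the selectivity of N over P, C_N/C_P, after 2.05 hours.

For first-order series with pure M initially, C_N(t) = k₁C_{M0}/(k₂−k₁)·(e^(−k₁t) − e^(−k₂t)).
e^(−k₁t) = e^(−0.595×2.05) = e^(−1.220) = 0.2953; e^(−k₂t) = e^(−0.3895) = 0.6774.
C_N = 0.595×3.85/(0.190−0.595) × (0.2953−0.6774) = (-5.656)×(-0.3821) = 2.161 mol·L⁻¹.
C_M = C_{M0}e^(−k₁t) = 1.137 mol·L⁻¹, so C_P = C_{M0}−C_M−C_N = 0.5519 mol·L⁻¹; C_N/C_P = 3.92.

3.92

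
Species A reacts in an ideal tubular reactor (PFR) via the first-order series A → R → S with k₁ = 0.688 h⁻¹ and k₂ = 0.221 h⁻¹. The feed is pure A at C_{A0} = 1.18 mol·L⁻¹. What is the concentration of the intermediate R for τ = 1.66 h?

The intermediate concentration in a first-order A→B→C sequence is C_R = k₁C_{A0}(e^(−k₁τ) − e^(−k₂τ))/(k₂−k₁).
e^(−k₁τ) = e^(−0.688×1.66) = e^(−1.142) = 0.3192; e^(−k₂τ) = e^(−0.3669) = 0.6929.
C_R = 0.688×1.18/(0.221−0.688) × (0.3192−0.6929) = (-1.738)×(-0.3738) = 0.6497 mol·L⁻¹.

0.650 mol·L⁻¹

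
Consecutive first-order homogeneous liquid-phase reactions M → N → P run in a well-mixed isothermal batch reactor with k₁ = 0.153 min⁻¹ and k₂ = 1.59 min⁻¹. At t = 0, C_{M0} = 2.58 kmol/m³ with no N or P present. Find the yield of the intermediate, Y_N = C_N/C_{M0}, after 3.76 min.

0.0596

Solving the coupled first-order balances gives C_N(t) = [k₁/(k₂−k₁)]·C_{M0}·(e^(−k₁t) − e^(−k₂t)).
e^(−k₁t) = e^(−0.153×3.76) = e^(−0.5753) = 0.5625; e^(−k₂t) = e^(−5.978) = 0.002533.
C_N = 0.153×2.58/(1.59−0.153) × (0.5625−0.002533) = 0.2747×0.5600 = 0.1538 kmol/m³.
Y_N = C_N/C_{M0} = 0.1538/2.58 = 0.0596.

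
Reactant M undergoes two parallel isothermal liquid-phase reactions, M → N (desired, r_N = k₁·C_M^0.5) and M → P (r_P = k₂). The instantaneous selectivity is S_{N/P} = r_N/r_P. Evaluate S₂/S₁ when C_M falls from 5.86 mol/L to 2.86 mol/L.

S_{N/P} = (k₁/k₂)·C_M^0.5, so S₂/S₁ = (C_{M,2}/C_{M,1})^0.5.
= (2.86/5.86)^0.5 = (0.4881)^0.5 = 0.699.
Selectivity toward N falls as C_M falls — high-concentration operation is favoured.

0.699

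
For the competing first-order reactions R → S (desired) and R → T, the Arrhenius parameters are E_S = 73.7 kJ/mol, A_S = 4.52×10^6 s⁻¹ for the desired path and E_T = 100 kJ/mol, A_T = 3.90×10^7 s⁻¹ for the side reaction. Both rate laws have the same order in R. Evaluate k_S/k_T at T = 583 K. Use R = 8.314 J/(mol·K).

With equal orders, S_{S/T} = k_S/k_T = (A_S/A_T)·exp[(E_T−E_S)/(RT)].
(E_T−E_S)/(RT) = (100−73.7)×10³/(8.314×583) = 26300/4847 = 5.426.
k_S/k_T = (4.52×10^6/3.90×10^7)·exp(5.426) = 0.1159 × 227.2 = 26.3.
Since E_S < E_T, lowering the temperature improves selectivity toward S.

26.3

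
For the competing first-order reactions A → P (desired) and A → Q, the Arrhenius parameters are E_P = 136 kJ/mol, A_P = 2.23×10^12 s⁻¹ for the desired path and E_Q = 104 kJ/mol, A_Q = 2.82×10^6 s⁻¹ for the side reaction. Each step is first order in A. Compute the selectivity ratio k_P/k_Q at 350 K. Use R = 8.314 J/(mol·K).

13.2

With equal orders, S_{P/Q} = k_P/k_Q = (A_P/A_Q)·exp[(E_Q−E_P)/(RT)].
(E_Q−E_P)/(RT) = (104−136)×10³/(8.314×350) = -32000/2910 = -11.00.
k_P/k_Q = (2.23×10^12/2.82×10^6)·exp(-11.00) = 7.908×10^5 × 1.675×10^-5 = 13.2.
Since E_P > E_Q, raising the temperature improves selectivity toward P.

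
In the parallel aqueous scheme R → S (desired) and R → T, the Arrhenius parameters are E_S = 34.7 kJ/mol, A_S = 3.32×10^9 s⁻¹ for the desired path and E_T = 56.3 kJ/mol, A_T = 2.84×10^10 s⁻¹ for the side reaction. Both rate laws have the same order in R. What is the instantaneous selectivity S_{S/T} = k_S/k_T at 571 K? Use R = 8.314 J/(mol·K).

Since both paths have the same order in R, the concentration cancels and S_{S/T} = k_S/k_T = (A_S/A_T)·exp[(E_T−E_S)/(RT)].
(E_T−E_S)/(RT) = (56.3−34.7)×10³/(8.314×571) = 21600/4747 = 4.550.
k_S/k_T = (3.32×10^9/2.84×10^10)·exp(4.550) = 0.1169 × 94.63 = 11.1.

11.1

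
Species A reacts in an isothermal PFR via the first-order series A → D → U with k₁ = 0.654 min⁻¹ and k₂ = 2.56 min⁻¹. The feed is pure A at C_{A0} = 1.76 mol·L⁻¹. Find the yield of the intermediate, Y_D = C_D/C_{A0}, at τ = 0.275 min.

0.117

The intermediate concentration in a first-order A→B→C sequence is C_D = k₁C_{A0}(e^(−k₁τ) − e^(−k₂τ))/(k₂−k₁).
e^(−k₁τ) = e^(−0.654×0.275) = e^(−0.1799) = 0.8354; e^(−k₂τ) = e^(−0.7040) = 0.4946.
C_D = 0.654×1.76/(2.56−0.654) × (0.8354−0.4946) = 0.6039×0.3408 = 0.2058 mol·L⁻¹.
Y_D = C_D/C_{A0} = 0.2058/1.76 = 0.117.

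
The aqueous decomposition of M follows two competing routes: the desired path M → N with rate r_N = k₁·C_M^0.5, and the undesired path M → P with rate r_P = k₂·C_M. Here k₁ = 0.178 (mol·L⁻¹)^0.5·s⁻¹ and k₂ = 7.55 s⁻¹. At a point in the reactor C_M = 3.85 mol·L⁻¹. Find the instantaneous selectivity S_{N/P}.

0.0120

S_{N/P} = r_N/r_P = (k₁·C_M^0.5)/(k₂·C_M) = (k₁/k₂)·C_M^-0.5.
= (0.178×3.850^0.5) / (7.55×3.850) = 0.3493/29.07 = 0.0120.
The undesired path is higher order in M, so low C_M (CSTR or dilute feed) favours N.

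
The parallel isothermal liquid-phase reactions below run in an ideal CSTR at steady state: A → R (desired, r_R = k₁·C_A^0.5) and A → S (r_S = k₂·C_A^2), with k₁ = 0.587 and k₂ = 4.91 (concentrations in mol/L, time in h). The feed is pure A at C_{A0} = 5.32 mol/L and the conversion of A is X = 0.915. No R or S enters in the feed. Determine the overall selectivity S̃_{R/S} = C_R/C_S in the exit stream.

0.393

Exit C_A = C_{A0}(1−X) = 5.32×0.0850 = 0.4522 mol/L.
Rates in a CSTR are evaluated at the outlet concentration: r_R = 0.587×0.4522^0.5 = 0.3947, r_S = 4.91×0.4522^2 = 1.004.
Overall selectivity = C_R/C_S = r_Rτ/(r_Sτ) = r_R/r_S = 0.393.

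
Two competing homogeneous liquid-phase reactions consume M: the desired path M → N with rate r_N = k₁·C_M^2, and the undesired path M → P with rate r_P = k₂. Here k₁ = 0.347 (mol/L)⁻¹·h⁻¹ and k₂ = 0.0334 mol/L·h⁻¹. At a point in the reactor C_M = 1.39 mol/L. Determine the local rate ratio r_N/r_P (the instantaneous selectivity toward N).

S_{N/P} = r_N/r_P = (k₁·C_M^2)/(k₂) = (k₁/k₂)·C_M^2.
= (0.347×1.390^2) / (0.0334) = 0.6704/0.03340 = 20.1.

20.1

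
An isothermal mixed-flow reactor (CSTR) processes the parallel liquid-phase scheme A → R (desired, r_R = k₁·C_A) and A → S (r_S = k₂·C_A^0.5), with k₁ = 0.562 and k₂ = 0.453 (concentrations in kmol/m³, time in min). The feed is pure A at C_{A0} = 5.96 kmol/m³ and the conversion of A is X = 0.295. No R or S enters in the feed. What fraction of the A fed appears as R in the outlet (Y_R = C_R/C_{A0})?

Exit C_A = C_{A0}(1−X) = 5.96×0.705 = 4.202 kmol/m³.
A CSTR operates uniformly at the exit composition, giving r_R = 2.361 and r_S = 0.9286 (each k·C_A^n at C_A = 4.202).
Fraction of consumed A going to R: r_R/(r_R+r_S) = 0.7178.
C_R = 0.7178·C_{A0}·X = 0.7178×5.96×0.295 = 1.26 kmol/m³; Y_R = C_R/C_{A0} = 0.212.

0.212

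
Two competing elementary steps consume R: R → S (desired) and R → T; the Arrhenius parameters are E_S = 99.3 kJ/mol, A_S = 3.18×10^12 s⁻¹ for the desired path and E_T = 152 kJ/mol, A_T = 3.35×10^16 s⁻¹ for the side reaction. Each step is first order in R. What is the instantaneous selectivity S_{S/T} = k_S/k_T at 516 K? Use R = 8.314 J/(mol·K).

20.5

k_S/k_T = (A_S/A_T)·exp[−(E_S−E_T)/(RT)] = (A_S/A_T)·exp[(E_T−E_S)/(RT)].
(E_T−E_S)/(RT) = (152−99.3)×10³/(8.314×516) = 52700/4290 = 12.28.
k_S/k_T = (3.18×10^12/3.35×10^16)·exp(12.28) = 9.493×10^-5 × 2.163×10^5 = 20.5.
Since E_S < E_T, lowering the temperature improves selectivity toward S.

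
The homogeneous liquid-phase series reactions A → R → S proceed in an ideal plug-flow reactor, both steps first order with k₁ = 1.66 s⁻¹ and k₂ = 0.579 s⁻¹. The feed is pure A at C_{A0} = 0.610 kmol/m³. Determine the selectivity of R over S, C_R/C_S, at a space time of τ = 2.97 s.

Solving the coupled first-order balances gives C_R(τ) = [k₁/(k₂−k₁)]·C_{A0}·(e^(−k₁τ) − e^(−k₂τ)).
e^(−k₁τ) = e^(−1.66×2.97) = e^(−4.930) = 0.007225; e^(−k₂τ) = e^(−1.720) = 0.1791.
C_R = 1.66×0.610/(0.579−1.66) × (0.007225−0.1791) = (-0.9367)×(-0.1719) = 0.1610 kmol/m³.
C_A = C_{A0}e^(−k₁τ) = 0.004407 kmol/m³, so C_S = C_{A0}−C_A−C_R = 0.4446 kmol/m³; C_R/C_S = 0.362.

0.362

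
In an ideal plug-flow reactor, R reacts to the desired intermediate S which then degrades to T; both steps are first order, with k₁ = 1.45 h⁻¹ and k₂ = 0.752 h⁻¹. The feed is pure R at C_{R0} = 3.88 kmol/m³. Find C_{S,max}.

For a first-order series the maximum intermediate yield is C_{S,max}/C_{R0} = (k₁/k₂)^[k₂/(k₂−k₁)].
= (1.45/0.752)^(0.752/(0.752−1.45)) = (1.928)^(-1.077) = 0.4929.
C_{S,max} = 0.4929×3.88 = 1.91 kmol/m³.

1.91 kmol/m³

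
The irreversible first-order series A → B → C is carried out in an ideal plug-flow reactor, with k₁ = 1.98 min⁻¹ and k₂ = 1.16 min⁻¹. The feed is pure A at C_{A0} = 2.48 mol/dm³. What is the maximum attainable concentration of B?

1.16 mol/dm³

For a first-order series the maximum intermediate yield is C_{B,max}/C_{A0} = (k₁/k₂)^[k₂/(k₂−k₁)].
= (1.98/1.16)^(1.16/(1.16−1.98)) = (1.707)^(-1.415) = 0.4694.
C_{B,max} = 0.4694×2.48 = 1.16 mol/dm³.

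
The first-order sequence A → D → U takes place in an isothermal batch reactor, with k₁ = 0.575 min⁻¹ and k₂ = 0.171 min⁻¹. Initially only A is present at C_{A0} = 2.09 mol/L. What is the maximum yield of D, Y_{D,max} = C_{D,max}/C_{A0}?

For a first-order series the maximum intermediate yield is C_{D,max}/C_{A0} = (k₁/k₂)^[k₂/(k₂−k₁)].
= (0.575/0.171)^(0.171/(0.171−0.575)) = (3.363)^(-0.4233) = 0.5985.

0.599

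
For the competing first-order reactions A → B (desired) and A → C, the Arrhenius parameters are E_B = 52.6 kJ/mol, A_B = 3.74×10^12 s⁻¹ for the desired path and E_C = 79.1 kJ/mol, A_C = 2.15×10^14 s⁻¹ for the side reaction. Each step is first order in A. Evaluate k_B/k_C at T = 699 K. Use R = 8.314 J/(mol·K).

1.66

With equal orders, S_{B/C} = k_B/k_C = (A_B/A_C)·exp[(E_C−E_B)/(RT)].
(E_C−E_B)/(RT) = (79.1−52.6)×10³/(8.314×699) = 26500/5811 = 4.560.
k_B/k_C = (3.74×10^12/2.15×10^14)·exp(4.560) = 0.01740 × 95.58 = 1.66.
Since E_B < E_C, lowering the temperature improves selectivity toward B.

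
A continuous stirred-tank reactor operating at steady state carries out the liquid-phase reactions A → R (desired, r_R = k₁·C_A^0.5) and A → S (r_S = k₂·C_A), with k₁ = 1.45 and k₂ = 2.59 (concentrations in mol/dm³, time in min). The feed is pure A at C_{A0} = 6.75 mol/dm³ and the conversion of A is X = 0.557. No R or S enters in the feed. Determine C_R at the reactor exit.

Exit C_A = C_{A0}(1−X) = 6.75×0.443 = 2.990 mol/dm³.
A CSTR operates uniformly at the exit composition, giving r_R = 2.507 and r_S = 7.745 (each k·C_A^n at C_A = 2.990).
Fraction of consumed A going to R: r_R/(r_R+r_S) = 0.2446.
C_R = 0.2446·C_{A0}·X = 0.2446×6.75×0.557 = 0.920 mol/dm³.

0.920 mol/dm³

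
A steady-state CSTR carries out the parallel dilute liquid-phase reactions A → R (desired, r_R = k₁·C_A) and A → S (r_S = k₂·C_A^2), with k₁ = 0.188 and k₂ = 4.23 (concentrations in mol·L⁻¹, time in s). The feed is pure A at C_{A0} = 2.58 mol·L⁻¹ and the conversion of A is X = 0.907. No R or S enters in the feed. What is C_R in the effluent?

Exit C_A = C_{A0}(1−X) = 2.58×0.0930 = 0.2399 mol·L⁻¹.
Rates in a CSTR are evaluated at the outlet concentration: r_R = 0.188×0.2399 = 0.04511, r_S = 4.23×0.2399^2 = 0.2435.
Fraction of consumed A going to R: r_R/(r_R+r_S) = 0.1563.
C_R = 0.1563·C_{A0}·X = 0.1563×2.58×0.907 = 0.366 mol·L⁻¹.

0.366 mol·L⁻¹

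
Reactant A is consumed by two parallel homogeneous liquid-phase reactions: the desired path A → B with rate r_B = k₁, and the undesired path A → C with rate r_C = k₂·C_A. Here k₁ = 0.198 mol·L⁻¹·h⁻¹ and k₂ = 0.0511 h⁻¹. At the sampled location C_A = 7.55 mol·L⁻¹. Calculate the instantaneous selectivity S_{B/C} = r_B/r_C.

S_{B/C} = r_B/r_C = (k₁)/(k₂·C_A) = (k₁/k₂)·C_A⁻¹.
= (0.198) / (0.0511×7.550) = 0.1980/0.3858 = 0.513.

0.513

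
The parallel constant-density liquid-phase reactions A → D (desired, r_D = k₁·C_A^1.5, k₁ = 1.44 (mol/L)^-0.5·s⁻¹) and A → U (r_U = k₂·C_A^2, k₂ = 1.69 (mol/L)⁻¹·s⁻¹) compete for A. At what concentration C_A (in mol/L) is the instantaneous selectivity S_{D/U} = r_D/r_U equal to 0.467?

S_{D/U} = (k₁/k₂)·C_A^-0.5 ⇒ C_A = (S·k₂/k₁)^(-2).
= (0.467×1.69/1.44)^(-2) = (0.5481)^(-2) = 3.33 mol/L.

3.33 mol/L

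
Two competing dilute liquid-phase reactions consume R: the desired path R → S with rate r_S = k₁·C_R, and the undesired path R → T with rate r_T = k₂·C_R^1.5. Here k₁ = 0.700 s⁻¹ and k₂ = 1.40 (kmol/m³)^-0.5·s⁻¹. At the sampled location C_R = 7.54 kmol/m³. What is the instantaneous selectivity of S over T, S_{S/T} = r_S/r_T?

0.182

S_{S/T} = r_S/r_T = (k₁·C_R)/(k₂·C_R^1.5) = (k₁/k₂)·C_R^-0.5.
= (0.700×7.540) / (1.40×7.540^1.5) = 5.278/28.99 = 0.182.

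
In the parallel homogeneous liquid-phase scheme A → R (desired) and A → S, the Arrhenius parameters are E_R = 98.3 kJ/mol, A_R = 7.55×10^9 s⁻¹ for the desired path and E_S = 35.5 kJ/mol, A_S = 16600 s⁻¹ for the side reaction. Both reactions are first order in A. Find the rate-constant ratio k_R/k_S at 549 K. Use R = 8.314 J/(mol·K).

0.481

Since both paths have the same order in A, the concentration cancels and S_{R/S} = k_R/k_S = (A_R/A_S)·exp[(E_S−E_R)/(RT)].
(E_S−E_R)/(RT) = (35.5−98.3)×10³/(8.314×549) = -62800/4564 = -13.76.
k_R/k_S = (7.55×10^9/16600)·exp(-13.76) = 4.548×10^5 × 1.058×10^-6 = 0.481.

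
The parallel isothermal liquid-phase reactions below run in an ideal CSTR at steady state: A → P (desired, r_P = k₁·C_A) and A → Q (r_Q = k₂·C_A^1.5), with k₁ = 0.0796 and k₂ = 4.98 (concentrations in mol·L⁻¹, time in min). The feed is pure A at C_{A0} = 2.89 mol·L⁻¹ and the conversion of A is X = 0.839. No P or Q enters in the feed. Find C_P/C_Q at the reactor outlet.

0.0234

Exit C_A = C_{A0}(1−X) = 2.89×0.161 = 0.4653 mol·L⁻¹.
In a CSTR the entire volume is at exit conditions, so r_P = 0.0796×0.4653 = 0.03704 and r_Q = 4.98×0.4653^1.5 = 1.581.
Overall selectivity = C_P/C_Q = r_Pτ/(r_Qτ) = r_P/r_Q = 0.0234.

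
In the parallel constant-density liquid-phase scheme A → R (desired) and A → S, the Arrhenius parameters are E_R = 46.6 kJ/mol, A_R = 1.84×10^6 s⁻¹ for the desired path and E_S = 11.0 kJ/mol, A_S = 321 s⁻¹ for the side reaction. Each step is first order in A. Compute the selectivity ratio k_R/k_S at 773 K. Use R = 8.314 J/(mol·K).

k_R/k_S = (A_R/A_S)·exp[−(E_R−E_S)/(RT)] = (A_R/A_S)·exp[(E_S−E_R)/(RT)].
(E_S−E_R)/(RT) = (11.0−46.6)×10³/(8.314×773) = -35600/6427 = -5.539.
k_R/k_S = (1.84×10^6/321)·exp(-5.539) = 5732 × 0.003929 = 22.5.

22.5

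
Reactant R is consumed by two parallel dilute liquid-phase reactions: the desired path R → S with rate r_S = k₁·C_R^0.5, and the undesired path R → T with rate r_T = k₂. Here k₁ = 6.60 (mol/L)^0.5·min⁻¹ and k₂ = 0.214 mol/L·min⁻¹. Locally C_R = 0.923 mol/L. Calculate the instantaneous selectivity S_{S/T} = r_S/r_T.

S_{S/T} = r_S/r_T = (k₁·C_R^0.5)/(k₂) = (k₁/k₂)·C_R^0.5.
= (6.60×0.9230^0.5) / (0.214) = 6.341/0.2140 = 29.6.
Since the desired path is higher order in R, keeping C_R high (PFR or concentrated feed) favours S.

29.6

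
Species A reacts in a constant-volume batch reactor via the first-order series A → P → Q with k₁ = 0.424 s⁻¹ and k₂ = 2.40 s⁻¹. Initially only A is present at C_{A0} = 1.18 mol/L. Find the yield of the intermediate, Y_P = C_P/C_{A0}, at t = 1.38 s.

Solving the coupled first-order balances gives C_P(t) = [k₁/(k₂−k₁)]·C_{A0}·(e^(−k₁t) − e^(−k₂t)).
e^(−k₁t) = e^(−0.424×1.38) = e^(−0.5851) = 0.5570; e^(−k₂t) = e^(−3.312) = 0.03644.
C_P = 0.424×1.18/(2.40−0.424) × (0.5570−0.03644) = 0.2532×0.5206 = 0.1318 mol/L.
Y_P = C_P/C_{A0} = 0.1318/1.18 = 0.112.

0.112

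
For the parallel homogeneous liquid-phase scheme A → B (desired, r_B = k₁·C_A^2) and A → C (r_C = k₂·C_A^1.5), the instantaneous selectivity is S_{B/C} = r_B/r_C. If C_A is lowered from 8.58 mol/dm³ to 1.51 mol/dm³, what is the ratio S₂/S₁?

S_{B/C} = (k₁/k₂)·C_A^0.5, so S₂/S₁ = (C_{A,2}/C_{A,1})^0.5.
= (1.51/8.58)^0.5 = (0.1760)^0.5 = 0.420.
Selectivity toward B falls as C_A falls — high-concentration operation is favoured.

0.420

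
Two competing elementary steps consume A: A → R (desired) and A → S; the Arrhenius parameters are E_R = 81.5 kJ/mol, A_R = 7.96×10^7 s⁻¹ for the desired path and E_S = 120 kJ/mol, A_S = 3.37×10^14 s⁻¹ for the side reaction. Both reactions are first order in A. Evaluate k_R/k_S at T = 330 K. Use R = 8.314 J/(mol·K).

0.293

Since both paths have the same order in A, the concentration cancels and S_{R/S} = k_R/k_S = (A_R/A_S)·exp[(E_S−E_R)/(RT)].
(E_S−E_R)/(RT) = (120−81.5)×10³/(8.314×330) = 38500/2744 = 14.03.
k_R/k_S = (7.96×10^7/3.37×10^14)·exp(14.03) = 2.362×10^-7 × 1.242×10^6 = 0.293.
Since E_R < E_S, lowering the temperature improves selectivity toward R.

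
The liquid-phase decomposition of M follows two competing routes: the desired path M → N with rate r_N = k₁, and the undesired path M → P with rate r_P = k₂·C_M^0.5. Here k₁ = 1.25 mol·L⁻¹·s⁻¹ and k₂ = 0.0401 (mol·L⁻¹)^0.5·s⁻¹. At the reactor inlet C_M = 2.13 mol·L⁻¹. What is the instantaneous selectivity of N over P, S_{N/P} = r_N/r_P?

S_{N/P} = r_N/r_P = (k₁)/(k₂·C_M^0.5) = (k₁/k₂)·C_M^-0.5.
= (1.25) / (0.0401×2.130^0.5) = 1.250/0.05852 = 21.4.
The undesired path is higher order in M, so low C_M (CSTR or dilute feed) favours N.

21.4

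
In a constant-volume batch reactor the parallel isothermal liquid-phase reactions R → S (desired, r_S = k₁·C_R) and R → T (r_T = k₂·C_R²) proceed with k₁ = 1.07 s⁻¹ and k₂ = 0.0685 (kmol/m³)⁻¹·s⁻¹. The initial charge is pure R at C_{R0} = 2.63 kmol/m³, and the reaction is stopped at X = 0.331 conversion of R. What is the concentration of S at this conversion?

0.763 kmol/m³

C_R = C_{R0}(1−X) = 1.759 kmol/m³.
Along a PFR/batch, dC_S/dC_R = −r_S/(r_S+r_T) = −k₁/(k₁+k₂·C_R).
Integrating from C_{R0} to C_R: C_S = (1.07/0.0685)·ln[(1.07+0.0685·2.63)/(1.07+0.0685·1.76)] = 15.62·ln(1.250/1.191) = 0.7634 kmol/m³.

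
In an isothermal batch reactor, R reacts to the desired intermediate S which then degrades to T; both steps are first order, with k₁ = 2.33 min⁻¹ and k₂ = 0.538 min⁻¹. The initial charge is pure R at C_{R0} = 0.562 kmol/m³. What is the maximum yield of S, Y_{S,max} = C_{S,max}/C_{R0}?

0.644

For a first-order series the maximum intermediate yield is C_{S,max}/C_{R0} = (k₁/k₂)^[k₂/(k₂−k₁)].
= (2.33/0.538)^(0.538/(0.538−2.33)) = (4.331)^(-0.3002) = 0.6440.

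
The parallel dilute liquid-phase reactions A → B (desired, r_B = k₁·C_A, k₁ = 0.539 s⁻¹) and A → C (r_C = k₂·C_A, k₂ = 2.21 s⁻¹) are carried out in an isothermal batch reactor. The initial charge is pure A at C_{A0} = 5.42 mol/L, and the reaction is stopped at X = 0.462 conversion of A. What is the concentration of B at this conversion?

C_A = C_{A0}(1−X) = 2.916 mol/L.
Both paths are first order in A, so the instantaneous fraction to B is constant: dC_B/d(−C_A) = k₁/(k₁+k₂) = 0.1961.
C_B = 0.1961·(C_{A0}−C_A) = 0.1961×2.504 = 0.491 mol/L.

0.491 mol/L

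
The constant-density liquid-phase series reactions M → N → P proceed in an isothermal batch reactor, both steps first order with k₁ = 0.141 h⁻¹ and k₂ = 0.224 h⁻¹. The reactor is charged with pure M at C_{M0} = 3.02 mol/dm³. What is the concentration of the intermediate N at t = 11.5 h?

0.623 mol/dm³

Solving the coupled first-order balances gives C_N(t) = [k₁/(k₂−k₁)]·C_{M0}·(e^(−k₁t) − e^(−k₂t)).
e^(−k₁t) = e^(−0.141×11.5) = e^(−1.621) = 0.1976; e^(−k₂t) = e^(−2.576) = 0.07608.
C_N = 0.141×3.02/(0.224−0.141) × (0.1976−0.07608) = 5.130×0.1215 = 0.6235 mol/dm³.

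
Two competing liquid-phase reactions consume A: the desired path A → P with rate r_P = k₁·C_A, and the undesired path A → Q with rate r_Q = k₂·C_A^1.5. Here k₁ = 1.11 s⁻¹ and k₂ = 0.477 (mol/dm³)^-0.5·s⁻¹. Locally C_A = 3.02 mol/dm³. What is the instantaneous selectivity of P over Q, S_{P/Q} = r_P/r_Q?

1.34

S_{P/Q} = r_P/r_Q = (k₁·C_A)/(k₂·C_A^1.5) = (k₁/k₂)·C_A^-0.5.
= (1.11×3.020) / (0.477×3.020^1.5) = 3.352/2.503 = 1.34.
The undesired path is higher order in A, so low C_A (CSTR or dilute feed) favours P.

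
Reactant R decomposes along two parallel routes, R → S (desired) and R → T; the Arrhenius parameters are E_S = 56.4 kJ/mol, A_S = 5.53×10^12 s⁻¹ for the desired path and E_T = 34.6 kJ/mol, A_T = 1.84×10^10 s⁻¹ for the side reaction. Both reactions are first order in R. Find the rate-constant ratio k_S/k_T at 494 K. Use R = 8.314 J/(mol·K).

k_S/k_T = (A_S/A_T)·exp[−(E_S−E_T)/(RT)] = (A_S/A_T)·exp[(E_T−E_S)/(RT)].
(E_T−E_S)/(RT) = (34.6−56.4)×10³/(8.314×494) = -21800/4107 = -5.308.
k_S/k_T = (5.53×10^12/1.84×10^10)·exp(-5.308) = 300.5 × 0.004953 = 1.49.

1.49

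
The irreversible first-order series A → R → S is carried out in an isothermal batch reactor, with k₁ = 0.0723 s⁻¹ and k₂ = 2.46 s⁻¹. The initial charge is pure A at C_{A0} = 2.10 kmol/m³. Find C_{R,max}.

For a first-order series the maximum intermediate yield is C_{R,max}/C_{A0} = (k₁/k₂)^[k₂/(k₂−k₁)].
= (0.0723/2.46)^(2.46/(2.46−0.0723)) = (0.02939)^(1.030) = 0.02641.
C_{R,max} = 0.02641×2.10 = 0.0555 kmol/m³.

0.0555 kmol/m³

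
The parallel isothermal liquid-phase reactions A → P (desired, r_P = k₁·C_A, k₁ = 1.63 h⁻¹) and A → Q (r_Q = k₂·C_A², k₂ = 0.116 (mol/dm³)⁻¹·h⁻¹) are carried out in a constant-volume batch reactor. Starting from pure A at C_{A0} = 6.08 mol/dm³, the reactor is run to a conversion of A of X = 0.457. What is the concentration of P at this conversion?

2.09 mol/dm³

C_A = C_{A0}(1−X) = 3.301 mol/dm³.
Along a PFR/batch, dC_P/dC_A = −r_P/(r_P+r_Q) = −k₁/(k₁+k₂·C_A).
Integrating from C_{A0} to C_A: C_P = (1.63/0.116)·ln[(1.63+0.116·6.08)/(1.63+0.116·3.30)] = 14.05·ln(2.335/2.013) = 2.087 mol/dm³.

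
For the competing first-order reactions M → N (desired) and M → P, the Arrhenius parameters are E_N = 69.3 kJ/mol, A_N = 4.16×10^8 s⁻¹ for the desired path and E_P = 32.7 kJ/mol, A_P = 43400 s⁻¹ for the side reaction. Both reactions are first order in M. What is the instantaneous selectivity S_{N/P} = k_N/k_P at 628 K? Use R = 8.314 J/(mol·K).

8.65

k_N/k_P = (A_N/A_P)·exp[−(E_N−E_P)/(RT)] = (A_N/A_P)·exp[(E_P−E_N)/(RT)].
(E_P−E_N)/(RT) = (32.7−69.3)×10³/(8.314×628) = -36600/5221 = -7.010.
k_N/k_P = (4.16×10^8/43400)·exp(-7.010) = 9585 × 9.029×10^-4 = 8.65.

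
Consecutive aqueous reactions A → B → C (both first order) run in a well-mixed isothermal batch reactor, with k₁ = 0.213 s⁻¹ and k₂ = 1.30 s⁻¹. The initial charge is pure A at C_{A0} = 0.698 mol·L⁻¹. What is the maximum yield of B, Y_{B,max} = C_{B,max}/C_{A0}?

0.115

Evaluating C_B at t_opt = ln(k₂/k₁)/(k₂−k₁) gives C_{B,max}/C_{A0} = (k₁/k₂)^[k₂/(k₂−k₁)].
= (0.213/1.30)^(1.30/(1.30−0.213)) = (0.1638)^(1.196) = 0.1149.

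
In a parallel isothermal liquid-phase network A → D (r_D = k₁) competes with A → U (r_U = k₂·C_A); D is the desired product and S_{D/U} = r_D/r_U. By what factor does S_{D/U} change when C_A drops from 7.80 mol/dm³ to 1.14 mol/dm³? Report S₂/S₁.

6.84

S_{D/U} = (k₁/k₂)·C_A⁻¹, so S₂/S₁ = (C_{A,2}/C_{A,1})⁻¹.
= 7.80/1.14 = 6.84.
Selectivity toward D rises as C_A falls — low-concentration operation is favoured.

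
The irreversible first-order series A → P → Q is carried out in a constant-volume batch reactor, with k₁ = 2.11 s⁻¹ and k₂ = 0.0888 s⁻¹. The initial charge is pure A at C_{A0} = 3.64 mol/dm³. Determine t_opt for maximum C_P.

For first-order series the maximum of C_P occurs at t_opt = ln(k₂/k₁)/(k₂−k₁).
= ln(0.0888/2.11)/(0.0888−2.11) = ln(0.04209)/-2.021 = -3.168/-2.021 = 1.57 s.

1.57 s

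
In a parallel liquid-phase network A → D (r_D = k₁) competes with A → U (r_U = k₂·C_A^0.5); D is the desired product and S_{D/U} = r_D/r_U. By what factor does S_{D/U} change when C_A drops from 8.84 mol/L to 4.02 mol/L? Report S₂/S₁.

1.48

S_{D/U} = (k₁/k₂)·C_A^-0.5, so S₂/S₁ = (C_{A,2}/C_{A,1})^-0.5.
= (4.02/8.84)^(-0.5) = (0.4548)^(-0.5) = 1.48.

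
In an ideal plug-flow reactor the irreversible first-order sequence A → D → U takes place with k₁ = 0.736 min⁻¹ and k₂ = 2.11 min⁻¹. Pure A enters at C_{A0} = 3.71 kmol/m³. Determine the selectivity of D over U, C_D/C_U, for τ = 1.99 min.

The intermediate concentration in a first-order A→B→C sequence is C_D = k₁C_{A0}(e^(−k₁τ) − e^(−k₂τ))/(k₂−k₁).
e^(−k₁τ) = e^(−0.736×1.99) = e^(−1.465) = 0.2312; e^(−k₂τ) = e^(−4.199) = 0.01501.
C_D = 0.736×3.71/(2.11−0.736) × (0.2312−0.01501) = 1.987×0.2161 = 0.4296 kmol/m³.
C_A = C_{A0}e^(−k₁τ) = 0.8576 kmol/m³, so C_U = C_{A0}−C_A−C_D = 2.423 kmol/m³; C_D/C_U = 0.177.

0.177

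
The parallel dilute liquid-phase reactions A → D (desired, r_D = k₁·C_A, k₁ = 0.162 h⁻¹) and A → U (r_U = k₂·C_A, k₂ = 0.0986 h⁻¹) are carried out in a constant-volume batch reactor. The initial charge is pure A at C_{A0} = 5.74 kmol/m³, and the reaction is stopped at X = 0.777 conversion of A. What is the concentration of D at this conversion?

C_A = C_{A0}(1−X) = 1.280 kmol/m³.
Both paths are first order in A, so the instantaneous fraction to D is constant: dC_D/d(−C_A) = k₁/(k₁+k₂) = 0.6216.
C_D = 0.6216·(C_{A0}−C_A) = 0.6216×4.460 = 2.77 kmol/m³.

2.77 kmol/m³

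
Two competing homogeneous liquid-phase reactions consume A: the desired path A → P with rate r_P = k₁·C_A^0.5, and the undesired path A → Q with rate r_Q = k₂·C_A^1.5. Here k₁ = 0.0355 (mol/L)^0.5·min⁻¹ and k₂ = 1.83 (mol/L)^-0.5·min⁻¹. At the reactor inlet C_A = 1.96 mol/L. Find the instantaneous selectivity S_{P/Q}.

0.00990

S_{P/Q} = r_P/r_Q = (k₁·C_A^0.5)/(k₂·C_A^1.5) = (k₁/k₂)·C_A⁻¹.
= (0.0355×1.960^0.5) / (1.83×1.960^1.5) = 0.04970/5.022 = 0.00990.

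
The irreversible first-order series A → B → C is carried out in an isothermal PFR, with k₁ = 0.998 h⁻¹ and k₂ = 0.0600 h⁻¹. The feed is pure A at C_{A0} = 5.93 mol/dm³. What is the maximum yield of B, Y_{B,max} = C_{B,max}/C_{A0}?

0.835

At the optimum, C_{B,max}/C_{A0} = (k₁/k₂)^[k₂/(k₂−k₁)].
= (0.998/0.0600)^(0.0600/(0.0600−0.998)) = (16.63)^(-0.06397) = 0.8354.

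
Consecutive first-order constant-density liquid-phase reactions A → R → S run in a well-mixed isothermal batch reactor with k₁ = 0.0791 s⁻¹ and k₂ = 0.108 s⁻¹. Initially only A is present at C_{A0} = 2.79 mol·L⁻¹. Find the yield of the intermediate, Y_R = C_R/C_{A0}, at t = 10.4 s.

0.312

The intermediate concentration in a first-order A→B→C sequence is C_R = k₁C_{A0}(e^(−k₁t) − e^(−k₂t))/(k₂−k₁).
e^(−k₁t) = e^(−0.0791×10.4) = e^(−0.8226) = 0.4393; e^(−k₂t) = e^(−1.123) = 0.3252.
C_R = 0.0791×2.79/(0.108−0.0791) × (0.4393−0.3252) = 7.636×0.1140 = 0.8708 mol·L⁻¹.
Y_R = C_R/C_{A0} = 0.8708/2.79 = 0.312.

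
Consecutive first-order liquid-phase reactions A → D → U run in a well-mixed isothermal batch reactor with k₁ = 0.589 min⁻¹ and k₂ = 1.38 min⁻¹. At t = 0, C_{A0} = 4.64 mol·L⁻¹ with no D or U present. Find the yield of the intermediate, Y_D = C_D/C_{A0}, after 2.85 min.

0.124

The intermediate concentration in a first-order A→B→C sequence is C_D = k₁C_{A0}(e^(−k₁t) − e^(−k₂t))/(k₂−k₁).
e^(−k₁t) = e^(−0.589×2.85) = e^(−1.679) = 0.1866; e^(−k₂t) = e^(−3.933) = 0.01958.
C_D = 0.589×4.64/(1.38−0.589) × (0.1866−0.01958) = 3.455×0.1670 = 0.5771 mol·L⁻¹.
Y_D = C_D/C_{A0} = 0.5771/4.64 = 0.124.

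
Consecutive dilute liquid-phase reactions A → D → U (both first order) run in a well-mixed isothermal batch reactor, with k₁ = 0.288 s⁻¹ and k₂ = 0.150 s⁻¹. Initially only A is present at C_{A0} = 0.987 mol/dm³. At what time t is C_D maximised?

Setting dC_D/dt = 0 gives t_opt = ln(k₂/k₁)/(k₂−k₁).
= ln(0.150/0.288)/(0.150−0.288) = ln(0.5208)/-0.1380 = -0.6523/-0.1380 = 4.73 s.

4.73 s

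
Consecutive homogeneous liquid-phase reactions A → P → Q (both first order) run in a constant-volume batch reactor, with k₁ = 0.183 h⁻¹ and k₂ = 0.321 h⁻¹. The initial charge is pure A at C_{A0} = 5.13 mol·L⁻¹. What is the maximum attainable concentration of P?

1.39 mol·L⁻¹

For a first-order series the maximum intermediate yield is C_{P,max}/C_{A0} = (k₁/k₂)^[k₂/(k₂−k₁)].
= (0.183/0.321)^(0.321/(0.321−0.183)) = (0.5701)^(2.326) = 0.2706.
C_{P,max} = 0.2706×5.13 = 1.39 mol·L⁻¹.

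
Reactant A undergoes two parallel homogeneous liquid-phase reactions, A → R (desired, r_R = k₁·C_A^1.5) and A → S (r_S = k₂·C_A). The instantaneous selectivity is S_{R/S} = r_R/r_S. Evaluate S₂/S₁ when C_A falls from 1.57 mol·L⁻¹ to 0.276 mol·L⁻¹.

0.419

S_{R/S} = (k₁/k₂)·C_A^0.5, so S₂/S₁ = (C_{A,2}/C_{A,1})^0.5.
= (0.276/1.57)^0.5 = (0.1758)^0.5 = 0.419.
Selectivity toward R falls as C_A falls — high-concentration operation is favoured.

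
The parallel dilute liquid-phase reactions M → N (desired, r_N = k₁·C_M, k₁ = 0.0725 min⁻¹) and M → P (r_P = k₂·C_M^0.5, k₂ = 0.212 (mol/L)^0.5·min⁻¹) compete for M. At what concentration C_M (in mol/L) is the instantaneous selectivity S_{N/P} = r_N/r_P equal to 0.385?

1.27 mol/L

S_{N/P} = (k₁/k₂)·C_M^0.5 ⇒ C_M = (S·k₂/k₁)^(2).
= (0.385×0.212/0.0725)^(2) = (1.126)^(2) = 1.27 mol/L.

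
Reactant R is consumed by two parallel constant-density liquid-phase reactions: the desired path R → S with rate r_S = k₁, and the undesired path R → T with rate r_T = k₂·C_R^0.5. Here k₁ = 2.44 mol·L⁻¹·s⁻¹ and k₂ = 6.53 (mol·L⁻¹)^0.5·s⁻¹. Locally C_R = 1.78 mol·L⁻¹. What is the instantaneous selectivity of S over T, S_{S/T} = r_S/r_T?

0.280

S_{S/T} = r_S/r_T = (k₁)/(k₂·C_R^0.5) = (k₁/k₂)·C_R^-0.5.
= (2.44) / (6.53×1.780^0.5) = 2.440/8.712 = 0.280.
The undesired path is higher order in R, so low C_R (CSTR or dilute feed) favours S.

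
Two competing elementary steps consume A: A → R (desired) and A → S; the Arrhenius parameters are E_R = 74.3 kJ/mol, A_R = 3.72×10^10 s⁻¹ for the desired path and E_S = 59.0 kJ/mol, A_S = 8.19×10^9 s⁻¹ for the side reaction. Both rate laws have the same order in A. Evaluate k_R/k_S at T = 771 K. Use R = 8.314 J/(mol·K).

0.418

k_R/k_S = (A_R/A_S)·exp[−(E_R−E_S)/(RT)] = (A_R/A_S)·exp[(E_S−E_R)/(RT)].
(E_S−E_R)/(RT) = (59.0−74.3)×10³/(8.314×771) = -15300/6410 = -2.387.
k_R/k_S = (3.72×10^10/8.19×10^9)·exp(-2.387) = 4.542 × 0.09192 = 0.418.
Since E_R > E_S, raising the temperature improves selectivity toward R.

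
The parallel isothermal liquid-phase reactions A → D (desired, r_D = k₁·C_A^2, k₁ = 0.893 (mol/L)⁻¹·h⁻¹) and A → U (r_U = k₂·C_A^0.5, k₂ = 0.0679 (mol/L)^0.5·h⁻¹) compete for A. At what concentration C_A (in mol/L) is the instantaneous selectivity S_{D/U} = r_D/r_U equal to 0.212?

0.0638 mol/L

S_{D/U} = (k₁/k₂)·C_A^1.5 ⇒ C_A = (S·k₂/k₁)^(1/1.5).
= (0.212×0.0679/0.893)^(0.6667) = (0.01612)^(0.6667) = 0.0638 mol/L.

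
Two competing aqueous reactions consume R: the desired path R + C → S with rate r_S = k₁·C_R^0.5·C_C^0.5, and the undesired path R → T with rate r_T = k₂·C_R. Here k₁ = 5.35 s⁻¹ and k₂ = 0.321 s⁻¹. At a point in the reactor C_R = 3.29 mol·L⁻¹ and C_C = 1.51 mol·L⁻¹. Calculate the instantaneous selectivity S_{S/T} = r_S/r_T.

S_{S/T} = r_S/r_T = (k₁·C_R^0.5·C_C^0.5)/(k₂·C_R) = (k₁/k₂)·C_R^-0.5·C_C^0.5.
= (5.35×3.290^0.5×1.510^0.5) / (0.321×3.290) = 11.92/1.056 = 11.3.
The undesired path is higher order in R, so low C_R (CSTR or dilute feed) favours S.

11.3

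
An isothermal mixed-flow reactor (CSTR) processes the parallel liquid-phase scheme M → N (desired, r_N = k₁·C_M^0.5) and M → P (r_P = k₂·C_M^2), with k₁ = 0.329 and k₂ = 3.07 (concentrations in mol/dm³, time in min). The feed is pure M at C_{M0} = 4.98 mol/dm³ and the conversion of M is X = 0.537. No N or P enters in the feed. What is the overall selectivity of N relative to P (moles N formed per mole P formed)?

0.0306

Exit C_M = C_{M0}(1−X) = 4.98×0.463 = 2.306 mol/dm³.
In a CSTR the entire volume is at exit conditions, so r_N = 0.329×2.306^0.5 = 0.4996 and r_P = 3.07×2.306^2 = 16.32.
Overall selectivity = C_N/C_P = r_Nτ/(r_Pτ) = r_N/r_P = 0.0306.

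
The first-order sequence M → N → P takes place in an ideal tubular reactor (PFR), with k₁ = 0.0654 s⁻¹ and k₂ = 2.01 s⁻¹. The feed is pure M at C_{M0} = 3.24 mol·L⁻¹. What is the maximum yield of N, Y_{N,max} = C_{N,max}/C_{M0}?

At the optimum, C_{N,max}/C_{M0} = (k₁/k₂)^[k₂/(k₂−k₁)].
= (0.0654/2.01)^(2.01/(2.01−0.0654)) = (0.03254)^(1.034) = 0.02900.

0.0290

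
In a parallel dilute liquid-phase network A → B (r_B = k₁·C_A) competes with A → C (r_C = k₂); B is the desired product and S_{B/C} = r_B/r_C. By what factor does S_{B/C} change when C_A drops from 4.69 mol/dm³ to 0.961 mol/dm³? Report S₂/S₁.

0.205

S_{B/C} = (k₁/k₂)·C_A, so S₂/S₁ = (C_{A,2}/C_{A,1}).
= 0.961/4.69 = 0.205.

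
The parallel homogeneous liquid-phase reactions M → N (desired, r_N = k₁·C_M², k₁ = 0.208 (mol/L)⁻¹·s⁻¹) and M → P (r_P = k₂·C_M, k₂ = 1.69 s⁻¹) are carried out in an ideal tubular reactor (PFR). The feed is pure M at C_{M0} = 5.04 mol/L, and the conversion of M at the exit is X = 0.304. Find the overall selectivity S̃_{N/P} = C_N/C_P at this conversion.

0.524

C_M = C_{M0}(1−X) = 3.508 mol/L.
Along a PFR/batch, dC_P/dC_M = −r_P/(r_N+r_P) = −k₂/(k₂+k₁·C_M).
Integrating from C_{M0} to C_M: C_P = (1.69/0.208)·ln[(1.69+0.208·5.04)/(1.69+0.208·3.51)] = 8.125·ln(2.738/2.420) = 1.005 mol/L.
Then C_N = (C_{M0}−C_M) − C_P = 1.532 − 1.005 = 0.5269 mol/L.
S̃_{N/P} = C_N/C_P = 0.5269/1.005 = 0.524.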